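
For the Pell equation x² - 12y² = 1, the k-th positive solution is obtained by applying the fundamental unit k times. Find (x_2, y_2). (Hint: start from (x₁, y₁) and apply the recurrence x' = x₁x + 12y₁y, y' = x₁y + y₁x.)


Step 1: Find the fundamental solution (x₁, y₁) of x² - 12y² = 1.
  Expand √12 as a continued fraction. a₀ = ⌊√12⌋ = 3; iterate m_{k+1} = d_k·a_k − m_k, d_{k+1} = (12 − m_{k+1}²)/d_k, a_{k+1} = ⌊(a₀ + m_{k+1})/d_{k+1}⌋ (starting m₀ = 0, d₀ = 1), with convergents p_k = a_k·p_{k-1} + p_{k-2}, q_k = a_k·q_{k-1} + q_{k-2} (p₋₁ = 1, q₋₁ = 0):
  k = 0: a₀ = 3; p₀/q₀ = 3/1; p₀² − 12·q₀² = 9 − 12 = -3.
  k = 1: m = 3, d = 3, a = ⌊(3 + 3)/3⌋ = 2; p/q = (2·3 + 1)/(2·1 + 0) = 7/2; p² − 12·q² = 49 − 48 = 1.
  The first convergent with p² − 12·q² = 1 gives the fundamental solution (x₁, y₁) = (7, 2).
Step 2: Apply the recurrence (x_{n+1}, y_{n+1}) = (x₁x_n + 12y₁y_n, x₁y_n + y₁x_n) repeatedly.
  From (x_1, y_1) = (7, 2): x_2 = 7·7 + 12·2·2 = 97; y_2 = 7·2 + 2·7 = 28.
Step 3: Verify x_2² - 12·y_2² = 9409 - 9408 = 1 (should be 1). ✓

(x_1, y_1) = (7, 2); (x_2, y_2) = (97, 28).


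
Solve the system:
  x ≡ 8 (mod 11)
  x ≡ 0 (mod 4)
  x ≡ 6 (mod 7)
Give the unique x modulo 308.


Moduli 11, 4, 7 are pairwise coprime; by CRT there is a unique solution modulo M = 11 · 4 · 7 = 308.
Solve pairwise, accumulating the modulus:
  Start with x ≡ 8 (mod 11).
  Combine with x ≡ 0 (mod 4): since gcd(11, 4) = 1, we get a unique residue mod 44.
    Write x = 8 + 11·t and substitute into x ≡ 0 (mod 4): 11·t ≡ 0 − 8 = -8 (mod 4).
    Reduce coefficients mod 4: 3·t ≡ 0 (mod 4).
    The inverse of 3 mod 4 is 3 (since 3·3 = 9 = 2·4 + 1), so t ≡ 3·0 = 0 ≡ 0 (mod 4).
    Then x = 8 + 11·0 = 8, valid modulo lcm(11, 4) = 44: x ≡ 8 (mod 44).
  Combine with x ≡ 6 (mod 7): since gcd(44, 7) = 1, we get a unique residue mod 308.
    Write x = 8 + 44·t and substitute into x ≡ 6 (mod 7): 44·t ≡ 6 − 8 = -2 (mod 7).
    Reduce coefficients mod 7: 2·t ≡ 5 (mod 7).
    The inverse of 2 mod 7 is 4 (since 2·4 = 8 = 1·7 + 1), so t ≡ 4·5 = 20 ≡ 6 (mod 7).
    Then x = 8 + 44·6 = 272, valid modulo lcm(44, 7) = 308: x ≡ 272 (mod 308).
Verify: 272 mod 11 = 8 ✓, 272 mod 4 = 0 ✓, 272 mod 7 = 6 ✓.

x ≡ 272 (mod 308).


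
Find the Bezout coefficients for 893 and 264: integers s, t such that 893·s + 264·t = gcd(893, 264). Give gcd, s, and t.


Euclidean algorithm on (893, 264) — divide until remainder is 0:
  893 = 3 · 264 + 101
  264 = 2 · 101 + 62
  101 = 1 · 62 + 39
  62 = 1 · 39 + 23
  39 = 1 · 23 + 16
  23 = 1 · 16 + 7
  16 = 2 · 7 + 2
  7 = 3 · 2 + 1
  2 = 2 · 1 + 0
gcd(893, 264) = 1.
Track Bezout coefficients alongside the remainders: start with r₀ = 893 = a·1 + b·0 (s = 1, t = 0) and r₁ = 264 = a·0 + b·1 (s = 0, t = 1); each new remainder r_{k+1} = r_{k-1} − q_k·r_k inherits s_{k+1} = s_{k-1} − q_k·s_k, t_{k+1} = t_{k-1} − q_k·t_k, so r_k = a·s_k + b·t_k at every step:
  q = 3: r = 101, s = 1 − 3·0 = 1, t = 0 − 3·1 = -3  (check: 893·1 + 264·(-3) = 101)
  q = 2: r = 62, s = 0 − 2·1 = -2, t = 1 − 2·(-3) = 7  (check: 893·(-2) + 264·7 = 62)
  q = 1: r = 39, s = 1 − 1·(-2) = 3, t = -3 − 1·7 = -10  (check: 893·3 + 264·(-10) = 39)
  q = 1: r = 23, s = -2 − 1·3 = -5, t = 7 − 1·(-10) = 17  (check: 893·(-5) + 264·17 = 23)
  q = 1: r = 16, s = 3 − 1·(-5) = 8, t = -10 − 1·17 = -27  (check: 893·8 + 264·(-27) = 16)
  q = 1: r = 7, s = -5 − 1·8 = -13, t = 17 − 1·(-27) = 44  (check: 893·(-13) + 264·44 = 7)
  q = 2: r = 2, s = 8 − 2·(-13) = 34, t = -27 − 2·44 = -115  (check: 893·34 + 264·(-115) = 2)
  q = 3: r = 1, s = -13 − 3·34 = -115, t = 44 − 3·(-115) = 389  (check: 893·(-115) + 264·389 = 1)
The row with r = 1 (the gcd) gives the Bezout coefficients s = -115, t = 389.
Result: 893 · (-115) + 264 · (389) = 1.

gcd(893, 264) = 1; s = -115, t = 389 (check: 893·(-115) + 264·389 = 1).


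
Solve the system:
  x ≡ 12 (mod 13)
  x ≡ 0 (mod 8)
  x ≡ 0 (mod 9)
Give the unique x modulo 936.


Moduli 13, 8, 9 are pairwise coprime; by CRT there is a unique solution modulo M = 13 · 8 · 9 = 936.
Solve pairwise, accumulating the modulus:
  Start with x ≡ 12 (mod 13).
  Combine with x ≡ 0 (mod 8): since gcd(13, 8) = 1, we get a unique residue mod 104.
    Write x = 12 + 13·t and substitute into x ≡ 0 (mod 8): 13·t ≡ 0 − 12 = -12 (mod 8).
    Reduce coefficients mod 8: 5·t ≡ 4 (mod 8).
    The inverse of 5 mod 8 is 5 (since 5·5 = 25 = 3·8 + 1), so t ≡ 5·4 = 20 ≡ 4 (mod 8).
    Then x = 12 + 13·4 = 64, valid modulo lcm(13, 8) = 104: x ≡ 64 (mod 104).
  Combine with x ≡ 0 (mod 9): since gcd(104, 9) = 1, we get a unique residue mod 936.
    Write x = 64 + 104·t and substitute into x ≡ 0 (mod 9): 104·t ≡ 0 − 64 = -64 (mod 9).
    Reduce coefficients mod 9: 5·t ≡ 8 (mod 9).
    The inverse of 5 mod 9 is 2 (since 5·2 = 10 = 1·9 + 1), so t ≡ 2·8 = 16 ≡ 7 (mod 9).
    Then x = 64 + 104·7 = 792, valid modulo lcm(104, 9) = 936: x ≡ 792 (mod 936).
Verify: 792 mod 13 = 12 ✓, 792 mod 8 = 0 ✓, 792 mod 9 = 0 ✓.

x ≡ 792 (mod 936).


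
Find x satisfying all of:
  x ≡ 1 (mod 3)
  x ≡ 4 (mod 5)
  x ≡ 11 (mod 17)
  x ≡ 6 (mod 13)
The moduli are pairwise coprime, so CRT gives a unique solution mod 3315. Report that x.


Product of moduli M = 3 · 5 · 17 · 13 = 3315.
Merge one congruence at a time:
  Start: x ≡ 1 (mod 3).
  Combine with x ≡ 4 (mod 5); new modulus lcm = 15.
    Write x = 1 + 3·t and substitute into x ≡ 4 (mod 5): 3·t ≡ 4 − 1 = 3 (mod 5).
    The inverse of 3 mod 5 is 2 (since 3·2 = 6 = 1·5 + 1), so t ≡ 2·3 = 6 ≡ 1 (mod 5).
    Then x = 1 + 3·1 = 4, valid modulo lcm(3, 5) = 15: x ≡ 4 (mod 15).
  Combine with x ≡ 11 (mod 17); new modulus lcm = 255.
    Write x = 4 + 15·t and substitute into x ≡ 11 (mod 17): 15·t ≡ 11 − 4 = 7 (mod 17).
    The inverse of 15 mod 17 is 8 (since 15·8 = 120 = 7·17 + 1), so t ≡ 8·7 = 56 ≡ 5 (mod 17).
    Then x = 4 + 15·5 = 79, valid modulo lcm(15, 17) = 255: x ≡ 79 (mod 255).
  Combine with x ≡ 6 (mod 13); new modulus lcm = 3315.
    Write x = 79 + 255·t and substitute into x ≡ 6 (mod 13): 255·t ≡ 6 − 79 = -73 (mod 13).
    Reduce coefficients mod 13: 8·t ≡ 5 (mod 13).
    The inverse of 8 mod 13 is 5 (since 8·5 = 40 = 3·13 + 1), so t ≡ 5·5 = 25 ≡ 12 (mod 13).
    Then x = 79 + 255·12 = 3139, valid modulo lcm(255, 13) = 3315: x ≡ 3139 (mod 3315).
Verify against each original: 3139 mod 3 = 1, 3139 mod 5 = 4, 3139 mod 17 = 11, 3139 mod 13 = 6.

x ≡ 3139 (mod 3315).


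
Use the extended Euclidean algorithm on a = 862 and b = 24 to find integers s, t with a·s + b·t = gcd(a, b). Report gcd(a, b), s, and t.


Euclidean algorithm on (862, 24) — divide until remainder is 0:
  862 = 35 · 24 + 22
  24 = 1 · 22 + 2
  22 = 11 · 2 + 0
gcd(862, 24) = 2.
Track Bezout coefficients alongside the remainders: start with r₀ = 862 = a·1 + b·0 (s = 1, t = 0) and r₁ = 24 = a·0 + b·1 (s = 0, t = 1); each new remainder r_{k+1} = r_{k-1} − q_k·r_k inherits s_{k+1} = s_{k-1} − q_k·s_k, t_{k+1} = t_{k-1} − q_k·t_k, so r_k = a·s_k + b·t_k at every step:
  q = 35: r = 22, s = 1 − 35·0 = 1, t = 0 − 35·1 = -35  (check: 862·1 + 24·(-35) = 22)
  q = 1: r = 2, s = 0 − 1·1 = -1, t = 1 − 1·(-35) = 36  (check: 862·(-1) + 24·36 = 2)
The row with r = 2 (the gcd) gives the Bezout coefficients s = -1, t = 36.
Result: 862 · (-1) + 24 · (36) = 2.

gcd(862, 24) = 2; s = -1, t = 36 (check: 862·(-1) + 24·36 = 2).


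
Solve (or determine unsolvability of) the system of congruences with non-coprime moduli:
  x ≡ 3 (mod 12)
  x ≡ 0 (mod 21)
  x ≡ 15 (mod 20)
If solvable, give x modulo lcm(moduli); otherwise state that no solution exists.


Moduli 12, 21, 20 are not pairwise coprime, so CRT works modulo lcm(m_i) when all pairwise compatibility conditions hold.
Pairwise compatibility: gcd(m_i, m_j) must divide a_i - a_j for every pair.
Merge one congruence at a time:
  Start: x ≡ 3 (mod 12).
  Combine with x ≡ 0 (mod 21): gcd(12, 21) = 3; 0 - 3 = -3, which IS divisible by 3, so compatible.
    Write x = 3 + 12·t and substitute into x ≡ 0 (mod 21): 12·t ≡ 0 − 3 = -3 (mod 21).
    Divide the congruence (and modulus) by g = 3: 4·t ≡ -1 (mod 7).
    Reduce coefficients mod 7: 4·t ≡ 6 (mod 7).
    The inverse of 4 mod 7 is 2 (since 4·2 = 8 = 1·7 + 1), so t ≡ 2·6 = 12 ≡ 5 (mod 7).
    Then x = 3 + 12·5 = 63, valid modulo lcm(12, 21) = 84: x ≡ 63 (mod 84).
  Combine with x ≡ 15 (mod 20): gcd(84, 20) = 4; 15 - 63 = -48, which IS divisible by 4, so compatible.
    Write x = 63 + 84·t and substitute into x ≡ 15 (mod 20): 84·t ≡ 15 − 63 = -48 (mod 20).
    Divide the congruence (and modulus) by g = 4: 21·t ≡ -12 (mod 5).
    Reduce coefficients mod 5: 1·t ≡ 3 (mod 5).
    So t ≡ 3 (mod 5).
    Then x = 63 + 84·3 = 315, valid modulo lcm(84, 20) = 420: x ≡ 315 (mod 420).
Verify: 315 mod 12 = 3, 315 mod 21 = 0, 315 mod 20 = 15.

x ≡ 315 (mod 420).


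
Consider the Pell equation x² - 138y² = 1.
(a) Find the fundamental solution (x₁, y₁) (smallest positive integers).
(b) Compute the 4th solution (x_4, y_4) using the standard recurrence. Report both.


Step 1: Find the fundamental solution (x₁, y₁) of x² - 138y² = 1.
  Expand √138 as a continued fraction. a₀ = ⌊√138⌋ = 11; iterate m_{k+1} = d_k·a_k − m_k, d_{k+1} = (138 − m_{k+1}²)/d_k, a_{k+1} = ⌊(a₀ + m_{k+1})/d_{k+1}⌋ (starting m₀ = 0, d₀ = 1), with convergents p_k = a_k·p_{k-1} + p_{k-2}, q_k = a_k·q_{k-1} + q_{k-2} (p₋₁ = 1, q₋₁ = 0):
  k = 0: a₀ = 11; p₀/q₀ = 11/1; p₀² − 138·q₀² = 121 − 138 = -17.
  k = 1: m = 11, d = 17, a = ⌊(11 + 11)/17⌋ = 1; p/q = (1·11 + 1)/(1·1 + 0) = 12/1; p² − 138·q² = 144 − 138 = 6.
  k = 2: m = 6, d = 6, a = ⌊(11 + 6)/6⌋ = 2; p/q = (2·12 + 11)/(2·1 + 1) = 35/3; p² − 138·q² = 1225 − 1242 = -17.
  k = 3: m = 6, d = 17, a = ⌊(11 + 6)/17⌋ = 1; p/q = (1·35 + 12)/(1·3 + 1) = 47/4; p² − 138·q² = 2209 − 2208 = 1.
  The first convergent with p² − 138·q² = 1 gives the fundamental solution (x₁, y₁) = (47, 4).
Step 2: Apply the recurrence (x_{n+1}, y_{n+1}) = (x₁x_n + 138y₁y_n, x₁y_n + y₁x_n) repeatedly.
  From (x_1, y_1) = (47, 4): x_2 = 47·47 + 138·4·4 = 4417; y_2 = 47·4 + 4·47 = 376.
  From (x_2, y_2) = (4417, 376): x_3 = 47·4417 + 138·4·376 = 415151; y_3 = 47·376 + 4·4417 = 35340.
  From (x_3, y_3) = (415151, 35340): x_4 = 47·415151 + 138·4·35340 = 39019777; y_4 = 47·35340 + 4·415151 = 3321584.
Step 3: Verify x_4² - 138·y_4² = 1522542997129729 - 1522542997129728 = 1 (should be 1). ✓

(x_1, y_1) = (47, 4); (x_4, y_4) = (39019777, 3321584).


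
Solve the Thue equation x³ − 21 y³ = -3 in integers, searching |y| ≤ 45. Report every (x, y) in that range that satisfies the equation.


The equation is x³ - 21y³ = -3. For fixed y, x³ = 21·y³ − 3, so a solution requires the RHS to be a perfect cube.
Strategy: iterate y from -45 to 45, compute RHS = 21·y³ − 3, and check whether it is a (positive or negative) perfect cube.
Check small values of y:
  y = 0: RHS = -3 is not a perfect cube.
  y = 1: RHS = 18 is not a perfect cube.
  y = -1: RHS = -24 is not a perfect cube.
  y = 2: RHS = 165 is not a perfect cube.
  y = -2: RHS = -171 is not a perfect cube.
  y = 3: RHS = 564 is not a perfect cube.
  y = -3: RHS = -570 is not a perfect cube.
Continuing the search up to |y| = 45 finds no solutions either.
No (x, y) in the scanned range satisfies the equation.

No integer solutions with |y| ≤ 45.


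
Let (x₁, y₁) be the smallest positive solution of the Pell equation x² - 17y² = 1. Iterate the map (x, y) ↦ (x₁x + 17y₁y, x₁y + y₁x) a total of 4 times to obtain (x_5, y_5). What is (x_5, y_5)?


Step 1: Find the fundamental solution (x₁, y₁) of x² - 17y² = 1.
  Expand √17 as a continued fraction. a₀ = ⌊√17⌋ = 4; iterate m_{k+1} = d_k·a_k − m_k, d_{k+1} = (17 − m_{k+1}²)/d_k, a_{k+1} = ⌊(a₀ + m_{k+1})/d_{k+1}⌋ (starting m₀ = 0, d₀ = 1), with convergents p_k = a_k·p_{k-1} + p_{k-2}, q_k = a_k·q_{k-1} + q_{k-2} (p₋₁ = 1, q₋₁ = 0):
  k = 0: a₀ = 4; p₀/q₀ = 4/1; p₀² − 17·q₀² = 16 − 17 = -1.
  k = 1: m = 4, d = 1, a = ⌊(4 + 4)/1⌋ = 8; p/q = (8·4 + 1)/(8·1 + 0) = 33/8; p² − 17·q² = 1089 − 1088 = 1.
  The first convergent with p² − 17·q² = 1 gives the fundamental solution (x₁, y₁) = (33, 8).
Step 2: Apply the recurrence (x_{n+1}, y_{n+1}) = (x₁x_n + 17y₁y_n, x₁y_n + y₁x_n) repeatedly.
  From (x_1, y_1) = (33, 8): x_2 = 33·33 + 17·8·8 = 2177; y_2 = 33·8 + 8·33 = 528.
  From (x_2, y_2) = (2177, 528): x_3 = 33·2177 + 17·8·528 = 143649; y_3 = 33·528 + 8·2177 = 34840.
  From (x_3, y_3) = (143649, 34840): x_4 = 33·143649 + 17·8·34840 = 9478657; y_4 = 33·34840 + 8·143649 = 2298912.
  From (x_4, y_4) = (9478657, 2298912): x_5 = 33·9478657 + 17·8·2298912 = 625447713; y_5 = 33·2298912 + 8·9478657 = 151693352.
Step 3: Verify x_5² - 17·y_5² = 391184841696930369 - 391184841696930368 = 1 (should be 1). ✓

(x_1, y_1) = (33, 8); (x_5, y_5) = (625447713, 151693352).


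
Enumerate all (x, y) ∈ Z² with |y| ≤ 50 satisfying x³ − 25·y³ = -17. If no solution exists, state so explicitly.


The equation is x³ - 25y³ = -17. For fixed y, x³ = 25·y³ − 17, so a solution requires the RHS to be a perfect cube.
Strategy: iterate y from -50 to 50, compute RHS = 25·y³ − 17, and check whether it is a (positive or negative) perfect cube.
Check small values of y:
  y = 0: RHS = -17 is not a perfect cube.
  y = 1: RHS = 8 = (2)³ ⇒ x = 2 works.
  y = -1: RHS = -42 is not a perfect cube.
  y = 2: RHS = 183 is not a perfect cube.
  y = -2: RHS = -217 is not a perfect cube.
  y = 3: RHS = 658 is not a perfect cube.
  y = -3: RHS = -692 is not a perfect cube.
Continuing the search up to |y| = 50 finds no further solutions beyond those listed.
Collected solutions: (2, 1).

Solutions (with |y| ≤ 50): (2, 1).


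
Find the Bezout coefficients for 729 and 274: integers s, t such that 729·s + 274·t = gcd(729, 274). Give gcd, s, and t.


Euclidean algorithm on (729, 274) — divide until remainder is 0:
  729 = 2 · 274 + 181
  274 = 1 · 181 + 93
  181 = 1 · 93 + 88
  93 = 1 · 88 + 5
  88 = 17 · 5 + 3
  5 = 1 · 3 + 2
  3 = 1 · 2 + 1
  2 = 2 · 1 + 0
gcd(729, 274) = 1.
Track Bezout coefficients alongside the remainders: start with r₀ = 729 = a·1 + b·0 (s = 1, t = 0) and r₁ = 274 = a·0 + b·1 (s = 0, t = 1); each new remainder r_{k+1} = r_{k-1} − q_k·r_k inherits s_{k+1} = s_{k-1} − q_k·s_k, t_{k+1} = t_{k-1} − q_k·t_k, so r_k = a·s_k + b·t_k at every step:
  q = 2: r = 181, s = 1 − 2·0 = 1, t = 0 − 2·1 = -2  (check: 729·1 + 274·(-2) = 181)
  q = 1: r = 93, s = 0 − 1·1 = -1, t = 1 − 1·(-2) = 3  (check: 729·(-1) + 274·3 = 93)
  q = 1: r = 88, s = 1 − 1·(-1) = 2, t = -2 − 1·3 = -5  (check: 729·2 + 274·(-5) = 88)
  q = 1: r = 5, s = -1 − 1·2 = -3, t = 3 − 1·(-5) = 8  (check: 729·(-3) + 274·8 = 5)
  q = 17: r = 3, s = 2 − 17·(-3) = 53, t = -5 − 17·8 = -141  (check: 729·53 + 274·(-141) = 3)
  q = 1: r = 2, s = -3 − 1·53 = -56, t = 8 − 1·(-141) = 149  (check: 729·(-56) + 274·149 = 2)
  q = 1: r = 1, s = 53 − 1·(-56) = 109, t = -141 − 1·149 = -290  (check: 729·109 + 274·(-290) = 1)
The row with r = 1 (the gcd) gives the Bezout coefficients s = 109, t = -290.
Result: 729 · (109) + 274 · (-290) = 1.

gcd(729, 274) = 1; s = 109, t = -290 (check: 729·109 + 274·(-290) = 1).


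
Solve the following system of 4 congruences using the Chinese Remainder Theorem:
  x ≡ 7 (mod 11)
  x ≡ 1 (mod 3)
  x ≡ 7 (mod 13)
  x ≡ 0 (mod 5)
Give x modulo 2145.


Product of moduli M = 11 · 3 · 13 · 5 = 2145.
Merge one congruence at a time:
  Start: x ≡ 7 (mod 11).
  Combine with x ≡ 1 (mod 3); new modulus lcm = 33.
    Write x = 7 + 11·t and substitute into x ≡ 1 (mod 3): 11·t ≡ 1 − 7 = -6 (mod 3).
    Reduce coefficients mod 3: 2·t ≡ 0 (mod 3).
    The inverse of 2 mod 3 is 2 (since 2·2 = 4 = 1·3 + 1), so t ≡ 2·0 = 0 ≡ 0 (mod 3).
    Then x = 7 + 11·0 = 7, valid modulo lcm(11, 3) = 33: x ≡ 7 (mod 33).
  Combine with x ≡ 7 (mod 13); new modulus lcm = 429.
    Write x = 7 + 33·t and substitute into x ≡ 7 (mod 13): 33·t ≡ 7 − 7 = 0 (mod 13).
    Reduce coefficients mod 13: 7·t ≡ 0 (mod 13).
    The inverse of 7 mod 13 is 2 (since 7·2 = 14 = 1·13 + 1), so t ≡ 2·0 = 0 ≡ 0 (mod 13).
    Then x = 7 + 33·0 = 7, valid modulo lcm(33, 13) = 429: x ≡ 7 (mod 429).
  Combine with x ≡ 0 (mod 5); new modulus lcm = 2145.
    Write x = 7 + 429·t and substitute into x ≡ 0 (mod 5): 429·t ≡ 0 − 7 = -7 (mod 5).
    Reduce coefficients mod 5: 4·t ≡ 3 (mod 5).
    The inverse of 4 mod 5 is 4 (since 4·4 = 16 = 3·5 + 1), so t ≡ 4·3 = 12 ≡ 2 (mod 5).
    Then x = 7 + 429·2 = 865, valid modulo lcm(429, 5) = 2145: x ≡ 865 (mod 2145).
Verify against each original: 865 mod 11 = 7, 865 mod 3 = 1, 865 mod 13 = 7, 865 mod 5 = 0.

x ≡ 865 (mod 2145).


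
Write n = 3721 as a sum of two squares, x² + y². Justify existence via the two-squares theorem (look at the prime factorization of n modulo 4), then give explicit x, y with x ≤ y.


Step 1: Factor n = 3721 = 61^2.
Step 2: Check the mod-4 condition on each prime factor: 61 ≡ 1 (mod 4), exponent 2.
All primes ≡ 3 (mod 4) appear to even exponent (or don't appear), so by the two-squares theorem n IS expressible as a sum of two squares.
Step 3: Build a representation. Here n = 61 · 61 is a product of primes ≡ 1 (mod 4). Each prime p ≡ 1 (mod 4) is itself a sum of two squares; find a² by testing p − a² for a perfect square:
  61: 61 − 1² = 60, 61 − 2² = 57, 61 − 3² = 52, 61 − 4² = 45, 61 − 5² = 36 = 6² ⇒ 61 = 5² + 6².
  Combine using the Brahmagupta–Fibonacci identity (a² + b²)(c² + d²) = (ac − bd)² + (ad + bc)² = (ac + bd)² + (ad − bc)²:
  61 · 61 = 3721: from (5² + 6²)(5² + 6²), take (5·5 − 6·6, 5·6 + 6·5) = (25 − 36, 30 + 30) = (-11, 60); dropping signs (only squares matter) gives (11, 60); check 11² + 60² = 121 + 3600 = 3721 ✓.
Step 4: Order so x ≤ y and verify: 11² + 60² = 121 + 3600 = 3721 = n. ✓

n = 3721 = 11² + 60² (one valid representation with x ≤ y).


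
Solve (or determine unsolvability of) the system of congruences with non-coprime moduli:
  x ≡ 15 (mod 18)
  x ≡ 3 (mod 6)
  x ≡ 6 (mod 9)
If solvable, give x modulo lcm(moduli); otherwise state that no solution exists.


Moduli 18, 6, 9 are not pairwise coprime, so CRT works modulo lcm(m_i) when all pairwise compatibility conditions hold.
Pairwise compatibility: gcd(m_i, m_j) must divide a_i - a_j for every pair.
Merge one congruence at a time:
  Start: x ≡ 15 (mod 18).
  Combine with x ≡ 3 (mod 6): gcd(18, 6) = 6; 3 - 15 = -12, which IS divisible by 6, so compatible.
    Write x = 15 + 18·t and substitute into x ≡ 3 (mod 6): 18·t ≡ 3 − 15 = -12 (mod 6).
    Divide the congruence (and modulus) by g = 6: 3·t ≡ -2 (mod 1).
    Modulo 1 every t works; take t = 0.
    Then x = 15 + 18·0 = 15, valid modulo lcm(18, 6) = 18: x ≡ 15 (mod 18).
  Combine with x ≡ 6 (mod 9): gcd(18, 9) = 9; 6 - 15 = -9, which IS divisible by 9, so compatible.
    Write x = 15 + 18·t and substitute into x ≡ 6 (mod 9): 18·t ≡ 6 − 15 = -9 (mod 9).
    Divide the congruence (and modulus) by g = 9: 2·t ≡ -1 (mod 1).
    Modulo 1 every t works; take t = 0.
    Then x = 15 + 18·0 = 15, valid modulo lcm(18, 9) = 18: x ≡ 15 (mod 18).
Verify: 15 mod 18 = 15, 15 mod 6 = 3, 15 mod 9 = 6.

x ≡ 15 (mod 18).


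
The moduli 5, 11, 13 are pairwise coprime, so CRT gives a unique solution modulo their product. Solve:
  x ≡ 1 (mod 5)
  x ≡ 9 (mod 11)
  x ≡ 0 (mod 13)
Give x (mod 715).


Moduli 5, 11, 13 are pairwise coprime; by CRT there is a unique solution modulo M = 5 · 11 · 13 = 715.
Solve pairwise, accumulating the modulus:
  Start with x ≡ 1 (mod 5).
  Combine with x ≡ 9 (mod 11): since gcd(5, 11) = 1, we get a unique residue mod 55.
    Write x = 1 + 5·t and substitute into x ≡ 9 (mod 11): 5·t ≡ 9 − 1 = 8 (mod 11).
    The inverse of 5 mod 11 is 9 (since 5·9 = 45 = 4·11 + 1), so t ≡ 9·8 = 72 ≡ 6 (mod 11).
    Then x = 1 + 5·6 = 31, valid modulo lcm(5, 11) = 55: x ≡ 31 (mod 55).
  Combine with x ≡ 0 (mod 13): since gcd(55, 13) = 1, we get a unique residue mod 715.
    Write x = 31 + 55·t and substitute into x ≡ 0 (mod 13): 55·t ≡ 0 − 31 = -31 (mod 13).
    Reduce coefficients mod 13: 3·t ≡ 8 (mod 13).
    The inverse of 3 mod 13 is 9 (since 3·9 = 27 = 2·13 + 1), so t ≡ 9·8 = 72 ≡ 7 (mod 13).
    Then x = 31 + 55·7 = 416, valid modulo lcm(55, 13) = 715: x ≡ 416 (mod 715).
Verify: 416 mod 5 = 1 ✓, 416 mod 11 = 9 ✓, 416 mod 13 = 0 ✓.

x ≡ 416 (mod 715).


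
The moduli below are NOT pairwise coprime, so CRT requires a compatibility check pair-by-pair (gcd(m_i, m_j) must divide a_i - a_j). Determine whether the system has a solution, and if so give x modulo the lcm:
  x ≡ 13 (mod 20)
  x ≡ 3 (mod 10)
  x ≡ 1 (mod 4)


Moduli 20, 10, 4 are not pairwise coprime, so CRT works modulo lcm(m_i) when all pairwise compatibility conditions hold.
Pairwise compatibility: gcd(m_i, m_j) must divide a_i - a_j for every pair.
Merge one congruence at a time:
  Start: x ≡ 13 (mod 20).
  Combine with x ≡ 3 (mod 10): gcd(20, 10) = 10; 3 - 13 = -10, which IS divisible by 10, so compatible.
    Write x = 13 + 20·t and substitute into x ≡ 3 (mod 10): 20·t ≡ 3 − 13 = -10 (mod 10).
    Divide the congruence (and modulus) by g = 10: 2·t ≡ -1 (mod 1).
    Modulo 1 every t works; take t = 0.
    Then x = 13 + 20·0 = 13, valid modulo lcm(20, 10) = 20: x ≡ 13 (mod 20).
  Combine with x ≡ 1 (mod 4): gcd(20, 4) = 4; 1 - 13 = -12, which IS divisible by 4, so compatible.
    Write x = 13 + 20·t and substitute into x ≡ 1 (mod 4): 20·t ≡ 1 − 13 = -12 (mod 4).
    Divide the congruence (and modulus) by g = 4: 5·t ≡ -3 (mod 1).
    Modulo 1 every t works; take t = 0.
    Then x = 13 + 20·0 = 13, valid modulo lcm(20, 4) = 20: x ≡ 13 (mod 20).
Verify: 13 mod 20 = 13, 13 mod 10 = 3, 13 mod 4 = 1.

x ≡ 13 (mod 20).


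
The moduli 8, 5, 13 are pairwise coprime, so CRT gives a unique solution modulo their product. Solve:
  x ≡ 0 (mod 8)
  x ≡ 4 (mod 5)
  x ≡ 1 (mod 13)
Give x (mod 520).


Moduli 8, 5, 13 are pairwise coprime; by CRT there is a unique solution modulo M = 8 · 5 · 13 = 520.
Solve pairwise, accumulating the modulus:
  Start with x ≡ 0 (mod 8).
  Combine with x ≡ 4 (mod 5): since gcd(8, 5) = 1, we get a unique residue mod 40.
    Write x = 0 + 8·t and substitute into x ≡ 4 (mod 5): 8·t ≡ 4 − 0 = 4 (mod 5).
    Reduce coefficients mod 5: 3·t ≡ 4 (mod 5).
    The inverse of 3 mod 5 is 2 (since 3·2 = 6 = 1·5 + 1), so t ≡ 2·4 = 8 ≡ 3 (mod 5).
    Then x = 0 + 8·3 = 24, valid modulo lcm(8, 5) = 40: x ≡ 24 (mod 40).
  Combine with x ≡ 1 (mod 13): since gcd(40, 13) = 1, we get a unique residue mod 520.
    Write x = 24 + 40·t and substitute into x ≡ 1 (mod 13): 40·t ≡ 1 − 24 = -23 (mod 13).
    Reduce coefficients mod 13: 1·t ≡ 3 (mod 13).
    So t ≡ 3 (mod 13).
    Then x = 24 + 40·3 = 144, valid modulo lcm(40, 13) = 520: x ≡ 144 (mod 520).
Verify: 144 mod 8 = 0 ✓, 144 mod 5 = 4 ✓, 144 mod 13 = 1 ✓.

x ≡ 144 (mod 520).


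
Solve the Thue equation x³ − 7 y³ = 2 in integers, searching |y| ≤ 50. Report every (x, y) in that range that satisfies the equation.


The equation is x³ - 7y³ = 2. For fixed y, x³ = 7·y³ + 2, so a solution requires the RHS to be a perfect cube.
Strategy: iterate y from -50 to 50, compute RHS = 7·y³ + 2, and check whether it is a (positive or negative) perfect cube.
Check small values of y:
  y = 0: RHS = 2 is not a perfect cube.
  y = 1: RHS = 9 is not a perfect cube.
  y = -1: RHS = -5 is not a perfect cube.
  y = 2: RHS = 58 is not a perfect cube.
  y = -2: RHS = -54 is not a perfect cube.
  y = 3: RHS = 191 is not a perfect cube.
  y = -3: RHS = -187 is not a perfect cube.
Continuing the search up to |y| = 50 finds no solutions either.
No (x, y) in the scanned range satisfies the equation.

No integer solutions with |y| ≤ 50.


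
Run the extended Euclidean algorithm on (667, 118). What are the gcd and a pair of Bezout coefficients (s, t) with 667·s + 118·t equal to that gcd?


Euclidean algorithm on (667, 118) — divide until remainder is 0:
  667 = 5 · 118 + 77
  118 = 1 · 77 + 41
  77 = 1 · 41 + 36
  41 = 1 · 36 + 5
  36 = 7 · 5 + 1
  5 = 5 · 1 + 0
gcd(667, 118) = 1.
Track Bezout coefficients alongside the remainders: start with r₀ = 667 = a·1 + b·0 (s = 1, t = 0) and r₁ = 118 = a·0 + b·1 (s = 0, t = 1); each new remainder r_{k+1} = r_{k-1} − q_k·r_k inherits s_{k+1} = s_{k-1} − q_k·s_k, t_{k+1} = t_{k-1} − q_k·t_k, so r_k = a·s_k + b·t_k at every step:
  q = 5: r = 77, s = 1 − 5·0 = 1, t = 0 − 5·1 = -5  (check: 667·1 + 118·(-5) = 77)
  q = 1: r = 41, s = 0 − 1·1 = -1, t = 1 − 1·(-5) = 6  (check: 667·(-1) + 118·6 = 41)
  q = 1: r = 36, s = 1 − 1·(-1) = 2, t = -5 − 1·6 = -11  (check: 667·2 + 118·(-11) = 36)
  q = 1: r = 5, s = -1 − 1·2 = -3, t = 6 − 1·(-11) = 17  (check: 667·(-3) + 118·17 = 5)
  q = 7: r = 1, s = 2 − 7·(-3) = 23, t = -11 − 7·17 = -130  (check: 667·23 + 118·(-130) = 1)
The row with r = 1 (the gcd) gives the Bezout coefficients s = 23, t = -130.
Result: 667 · (23) + 118 · (-130) = 1.

gcd(667, 118) = 1; s = 23, t = -130 (check: 667·23 + 118·(-130) = 1).


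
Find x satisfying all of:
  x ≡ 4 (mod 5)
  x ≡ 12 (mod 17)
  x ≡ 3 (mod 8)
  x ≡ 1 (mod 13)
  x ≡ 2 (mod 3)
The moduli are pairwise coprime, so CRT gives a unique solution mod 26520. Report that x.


Product of moduli M = 5 · 17 · 8 · 13 · 3 = 26520.
Merge one congruence at a time:
  Start: x ≡ 4 (mod 5).
  Combine with x ≡ 12 (mod 17); new modulus lcm = 85.
    Write x = 4 + 5·t and substitute into x ≡ 12 (mod 17): 5·t ≡ 12 − 4 = 8 (mod 17).
    The inverse of 5 mod 17 is 7 (since 5·7 = 35 = 2·17 + 1), so t ≡ 7·8 = 56 ≡ 5 (mod 17).
    Then x = 4 + 5·5 = 29, valid modulo lcm(5, 17) = 85: x ≡ 29 (mod 85).
  Combine with x ≡ 3 (mod 8); new modulus lcm = 680.
    Write x = 29 + 85·t and substitute into x ≡ 3 (mod 8): 85·t ≡ 3 − 29 = -26 (mod 8).
    Reduce coefficients mod 8: 5·t ≡ 6 (mod 8).
    The inverse of 5 mod 8 is 5 (since 5·5 = 25 = 3·8 + 1), so t ≡ 5·6 = 30 ≡ 6 (mod 8).
    Then x = 29 + 85·6 = 539, valid modulo lcm(85, 8) = 680: x ≡ 539 (mod 680).
  Combine with x ≡ 1 (mod 13); new modulus lcm = 8840.
    Write x = 539 + 680·t and substitute into x ≡ 1 (mod 13): 680·t ≡ 1 − 539 = -538 (mod 13).
    Reduce coefficients mod 13: 4·t ≡ 8 (mod 13).
    The inverse of 4 mod 13 is 10 (since 4·10 = 40 = 3·13 + 1), so t ≡ 10·8 = 80 ≡ 2 (mod 13).
    Then x = 539 + 680·2 = 1899, valid modulo lcm(680, 13) = 8840: x ≡ 1899 (mod 8840).
  Combine with x ≡ 2 (mod 3); new modulus lcm = 26520.
    Write x = 1899 + 8840·t and substitute into x ≡ 2 (mod 3): 8840·t ≡ 2 − 1899 = -1897 (mod 3).
    Reduce coefficients mod 3: 2·t ≡ 2 (mod 3).
    The inverse of 2 mod 3 is 2 (since 2·2 = 4 = 1·3 + 1), so t ≡ 2·2 = 4 ≡ 1 (mod 3).
    Then x = 1899 + 8840·1 = 10739, valid modulo lcm(8840, 3) = 26520: x ≡ 10739 (mod 26520).
Verify against each original: 10739 mod 5 = 4, 10739 mod 17 = 12, 10739 mod 8 = 3, 10739 mod 13 = 1, 10739 mod 3 = 2.

x ≡ 10739 (mod 26520).


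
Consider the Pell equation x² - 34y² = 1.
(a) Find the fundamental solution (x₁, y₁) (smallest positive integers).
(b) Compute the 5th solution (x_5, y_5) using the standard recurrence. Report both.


Step 1: Find the fundamental solution (x₁, y₁) of x² - 34y² = 1.
  Expand √34 as a continued fraction. a₀ = ⌊√34⌋ = 5; iterate m_{k+1} = d_k·a_k − m_k, d_{k+1} = (34 − m_{k+1}²)/d_k, a_{k+1} = ⌊(a₀ + m_{k+1})/d_{k+1}⌋ (starting m₀ = 0, d₀ = 1), with convergents p_k = a_k·p_{k-1} + p_{k-2}, q_k = a_k·q_{k-1} + q_{k-2} (p₋₁ = 1, q₋₁ = 0):
  k = 0: a₀ = 5; p₀/q₀ = 5/1; p₀² − 34·q₀² = 25 − 34 = -9.
  k = 1: m = 5, d = 9, a = ⌊(5 + 5)/9⌋ = 1; p/q = (1·5 + 1)/(1·1 + 0) = 6/1; p² − 34·q² = 36 − 34 = 2.
  k = 2: m = 4, d = 2, a = ⌊(5 + 4)/2⌋ = 4; p/q = (4·6 + 5)/(4·1 + 1) = 29/5; p² − 34·q² = 841 − 850 = -9.
  k = 3: m = 4, d = 9, a = ⌊(5 + 4)/9⌋ = 1; p/q = (1·29 + 6)/(1·5 + 1) = 35/6; p² − 34·q² = 1225 − 1224 = 1.
  The first convergent with p² − 34·q² = 1 gives the fundamental solution (x₁, y₁) = (35, 6).
Step 2: Apply the recurrence (x_{n+1}, y_{n+1}) = (x₁x_n + 34y₁y_n, x₁y_n + y₁x_n) repeatedly.
  From (x_1, y_1) = (35, 6): x_2 = 35·35 + 34·6·6 = 2449; y_2 = 35·6 + 6·35 = 420.
  From (x_2, y_2) = (2449, 420): x_3 = 35·2449 + 34·6·420 = 171395; y_3 = 35·420 + 6·2449 = 29394.
  From (x_3, y_3) = (171395, 29394): x_4 = 35·171395 + 34·6·29394 = 11995201; y_4 = 35·29394 + 6·171395 = 2057160.
  From (x_4, y_4) = (11995201, 2057160): x_5 = 35·11995201 + 34·6·2057160 = 839492675; y_5 = 35·2057160 + 6·11995201 = 143971806.
Step 3: Verify x_5² - 34·y_5² = 704747951378655625 - 704747951378655624 = 1 (should be 1). ✓

(x_1, y_1) = (35, 6); (x_5, y_5) = (839492675, 143971806).


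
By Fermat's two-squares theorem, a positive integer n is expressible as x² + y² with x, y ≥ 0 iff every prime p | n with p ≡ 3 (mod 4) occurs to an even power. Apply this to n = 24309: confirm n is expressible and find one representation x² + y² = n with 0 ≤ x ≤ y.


Step 1: Factor n = 24309 = 3^2 · 37 · 73.
Step 2: Check the mod-4 condition on each prime factor: 3 ≡ 3 (mod 4), exponent 2 (must be even); 37 ≡ 1 (mod 4), exponent 1; 73 ≡ 1 (mod 4), exponent 1.
All primes ≡ 3 (mod 4) appear to even exponent (or don't appear), so by the two-squares theorem n IS expressible as a sum of two squares.
Step 3: Build a representation. Group n = k² · m with k = 3 and m = 37 · 73 = 2701 (a product of primes ≡ 1 (mod 4)); a representation of m scales to one of n via (k·x)² + (k·y)² = k²(x² + y²). Each prime p ≡ 1 (mod 4) is itself a sum of two squares; find a² by testing p − a² for a perfect square:
  37: 37 − 1² = 36 = 6² ⇒ 37 = 1² + 6².
  73: 73 − 1² = 72, 73 − 2² = 69, 73 − 3² = 64 = 8² ⇒ 73 = 3² + 8².
  Combine using the Brahmagupta–Fibonacci identity (a² + b²)(c² + d²) = (ac − bd)² + (ad + bc)² = (ac + bd)² + (ad − bc)²:
  37 · 73 = 2701: from (1² + 6²)(3² + 8²), take (1·3 − 6·8, 1·8 + 6·3) = (3 − 48, 8 + 18) = (-45, 26); dropping signs (only squares matter) gives (45, 26); check 45² + 26² = 2025 + 676 = 2701 ✓.
  Scale by k = 3: (3·45, 3·26) = (135, 78).
Step 4: Order so x ≤ y and verify: 78² + 135² = 6084 + 18225 = 24309 = n. ✓

n = 24309 = 78² + 135² (one valid representation with x ≤ y).


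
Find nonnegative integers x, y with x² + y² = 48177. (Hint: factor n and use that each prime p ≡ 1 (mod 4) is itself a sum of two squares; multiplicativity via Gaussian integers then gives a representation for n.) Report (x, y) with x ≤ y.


Step 1: Factor n = 48177 = 3^2 · 53 · 101.
Step 2: Check the mod-4 condition on each prime factor: 3 ≡ 3 (mod 4), exponent 2 (must be even); 53 ≡ 1 (mod 4), exponent 1; 101 ≡ 1 (mod 4), exponent 1.
All primes ≡ 3 (mod 4) appear to even exponent (or don't appear), so by the two-squares theorem n IS expressible as a sum of two squares.
Step 3: Build a representation. Group n = k² · m with k = 3 and m = 53 · 101 = 5353 (a product of primes ≡ 1 (mod 4)); a representation of m scales to one of n via (k·x)² + (k·y)² = k²(x² + y²). Each prime p ≡ 1 (mod 4) is itself a sum of two squares; find a² by testing p − a² for a perfect square:
  53: 53 − 1² = 52, 53 − 2² = 49 = 7² ⇒ 53 = 2² + 7².
  101: 101 − 1² = 100 = 10² ⇒ 101 = 1² + 10².
  Combine using the Brahmagupta–Fibonacci identity (a² + b²)(c² + d²) = (ac − bd)² + (ad + bc)² = (ac + bd)² + (ad − bc)²:
  53 · 101 = 5353: from (2² + 7²)(1² + 10²), take (2·1 − 7·10, 2·10 + 7·1) = (2 − 70, 20 + 7) = (-68, 27); dropping signs (only squares matter) gives (68, 27); check 68² + 27² = 4624 + 729 = 5353 ✓.
  Scale by k = 3: (3·68, 3·27) = (204, 81).
Step 4: Order so x ≤ y and verify: 81² + 204² = 6561 + 41616 = 48177 = n. ✓

n = 48177 = 81² + 204² (one valid representation with x ≤ y).


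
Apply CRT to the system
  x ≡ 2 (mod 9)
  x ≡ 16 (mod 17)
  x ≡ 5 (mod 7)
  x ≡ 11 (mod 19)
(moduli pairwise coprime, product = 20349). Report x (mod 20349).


Product of moduli M = 9 · 17 · 7 · 19 = 20349.
Merge one congruence at a time:
  Start: x ≡ 2 (mod 9).
  Combine with x ≡ 16 (mod 17); new modulus lcm = 153.
    Write x = 2 + 9·t and substitute into x ≡ 16 (mod 17): 9·t ≡ 16 − 2 = 14 (mod 17).
    The inverse of 9 mod 17 is 2 (since 9·2 = 18 = 1·17 + 1), so t ≡ 2·14 = 28 ≡ 11 (mod 17).
    Then x = 2 + 9·11 = 101, valid modulo lcm(9, 17) = 153: x ≡ 101 (mod 153).
  Combine with x ≡ 5 (mod 7); new modulus lcm = 1071.
    Write x = 101 + 153·t and substitute into x ≡ 5 (mod 7): 153·t ≡ 5 − 101 = -96 (mod 7).
    Reduce coefficients mod 7: 6·t ≡ 2 (mod 7).
    The inverse of 6 mod 7 is 6 (since 6·6 = 36 = 5·7 + 1), so t ≡ 6·2 = 12 ≡ 5 (mod 7).
    Then x = 101 + 153·5 = 866, valid modulo lcm(153, 7) = 1071: x ≡ 866 (mod 1071).
  Combine with x ≡ 11 (mod 19); new modulus lcm = 20349.
    Write x = 866 + 1071·t and substitute into x ≡ 11 (mod 19): 1071·t ≡ 11 − 866 = -855 (mod 19).
    Reduce coefficients mod 19: 7·t ≡ 0 (mod 19).
    The inverse of 7 mod 19 is 11 (since 7·11 = 77 = 4·19 + 1), so t ≡ 11·0 = 0 ≡ 0 (mod 19).
    Then x = 866 + 1071·0 = 866, valid modulo lcm(1071, 19) = 20349: x ≡ 866 (mod 20349).
Verify against each original: 866 mod 9 = 2, 866 mod 17 = 16, 866 mod 7 = 5, 866 mod 19 = 11.

x ≡ 866 (mod 20349).


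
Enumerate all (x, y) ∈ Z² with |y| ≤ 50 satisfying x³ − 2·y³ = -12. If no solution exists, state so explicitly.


The equation is x³ - 2y³ = -12. For fixed y, x³ = 2·y³ − 12, so a solution requires the RHS to be a perfect cube.
Strategy: iterate y from -50 to 50, compute RHS = 2·y³ − 12, and check whether it is a (positive or negative) perfect cube.
Check small values of y:
  y = 0: RHS = -12 is not a perfect cube.
  y = 1: RHS = -10 is not a perfect cube.
  y = -1: RHS = -14 is not a perfect cube.
  y = 2: RHS = 4 is not a perfect cube.
  y = -2: RHS = -28 is not a perfect cube.
  y = 3: RHS = 42 is not a perfect cube.
  y = -3: RHS = -66 is not a perfect cube.
Continuing the search up to |y| = 50 finds no solutions either.
No (x, y) in the scanned range satisfies the equation.

No integer solutions with |y| ≤ 50.


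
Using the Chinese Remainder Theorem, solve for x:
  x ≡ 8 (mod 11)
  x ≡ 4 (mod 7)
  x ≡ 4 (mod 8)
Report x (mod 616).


Moduli 11, 7, 8 are pairwise coprime; by CRT there is a unique solution modulo M = 11 · 7 · 8 = 616.
Solve pairwise, accumulating the modulus:
  Start with x ≡ 8 (mod 11).
  Combine with x ≡ 4 (mod 7): since gcd(11, 7) = 1, we get a unique residue mod 77.
    Write x = 8 + 11·t and substitute into x ≡ 4 (mod 7): 11·t ≡ 4 − 8 = -4 (mod 7).
    Reduce coefficients mod 7: 4·t ≡ 3 (mod 7).
    The inverse of 4 mod 7 is 2 (since 4·2 = 8 = 1·7 + 1), so t ≡ 2·3 = 6 ≡ 6 (mod 7).
    Then x = 8 + 11·6 = 74, valid modulo lcm(11, 7) = 77: x ≡ 74 (mod 77).
  Combine with x ≡ 4 (mod 8): since gcd(77, 8) = 1, we get a unique residue mod 616.
    Write x = 74 + 77·t and substitute into x ≡ 4 (mod 8): 77·t ≡ 4 − 74 = -70 (mod 8).
    Reduce coefficients mod 8: 5·t ≡ 2 (mod 8).
    The inverse of 5 mod 8 is 5 (since 5·5 = 25 = 3·8 + 1), so t ≡ 5·2 = 10 ≡ 2 (mod 8).
    Then x = 74 + 77·2 = 228, valid modulo lcm(77, 8) = 616: x ≡ 228 (mod 616).
Verify: 228 mod 11 = 8 ✓, 228 mod 7 = 4 ✓, 228 mod 8 = 4 ✓.

x ≡ 228 (mod 616).


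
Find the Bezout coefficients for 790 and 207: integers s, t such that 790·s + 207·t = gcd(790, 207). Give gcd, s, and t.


Euclidean algorithm on (790, 207) — divide until remainder is 0:
  790 = 3 · 207 + 169
  207 = 1 · 169 + 38
  169 = 4 · 38 + 17
  38 = 2 · 17 + 4
  17 = 4 · 4 + 1
  4 = 4 · 1 + 0
gcd(790, 207) = 1.
Track Bezout coefficients alongside the remainders: start with r₀ = 790 = a·1 + b·0 (s = 1, t = 0) and r₁ = 207 = a·0 + b·1 (s = 0, t = 1); each new remainder r_{k+1} = r_{k-1} − q_k·r_k inherits s_{k+1} = s_{k-1} − q_k·s_k, t_{k+1} = t_{k-1} − q_k·t_k, so r_k = a·s_k + b·t_k at every step:
  q = 3: r = 169, s = 1 − 3·0 = 1, t = 0 − 3·1 = -3  (check: 790·1 + 207·(-3) = 169)
  q = 1: r = 38, s = 0 − 1·1 = -1, t = 1 − 1·(-3) = 4  (check: 790·(-1) + 207·4 = 38)
  q = 4: r = 17, s = 1 − 4·(-1) = 5, t = -3 − 4·4 = -19  (check: 790·5 + 207·(-19) = 17)
  q = 2: r = 4, s = -1 − 2·5 = -11, t = 4 − 2·(-19) = 42  (check: 790·(-11) + 207·42 = 4)
  q = 4: r = 1, s = 5 − 4·(-11) = 49, t = -19 − 4·42 = -187  (check: 790·49 + 207·(-187) = 1)
The row with r = 1 (the gcd) gives the Bezout coefficients s = 49, t = -187.
Result: 790 · (49) + 207 · (-187) = 1.

gcd(790, 207) = 1; s = 49, t = -187 (check: 790·49 + 207·(-187) = 1).


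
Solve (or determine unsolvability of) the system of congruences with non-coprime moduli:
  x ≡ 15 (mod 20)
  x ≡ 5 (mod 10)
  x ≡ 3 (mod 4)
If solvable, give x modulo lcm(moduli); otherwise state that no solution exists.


Moduli 20, 10, 4 are not pairwise coprime, so CRT works modulo lcm(m_i) when all pairwise compatibility conditions hold.
Pairwise compatibility: gcd(m_i, m_j) must divide a_i - a_j for every pair.
Merge one congruence at a time:
  Start: x ≡ 15 (mod 20).
  Combine with x ≡ 5 (mod 10): gcd(20, 10) = 10; 5 - 15 = -10, which IS divisible by 10, so compatible.
    Write x = 15 + 20·t and substitute into x ≡ 5 (mod 10): 20·t ≡ 5 − 15 = -10 (mod 10).
    Divide the congruence (and modulus) by g = 10: 2·t ≡ -1 (mod 1).
    Modulo 1 every t works; take t = 0.
    Then x = 15 + 20·0 = 15, valid modulo lcm(20, 10) = 20: x ≡ 15 (mod 20).
  Combine with x ≡ 3 (mod 4): gcd(20, 4) = 4; 3 - 15 = -12, which IS divisible by 4, so compatible.
    Write x = 15 + 20·t and substitute into x ≡ 3 (mod 4): 20·t ≡ 3 − 15 = -12 (mod 4).
    Divide the congruence (and modulus) by g = 4: 5·t ≡ -3 (mod 1).
    Modulo 1 every t works; take t = 0.
    Then x = 15 + 20·0 = 15, valid modulo lcm(20, 4) = 20: x ≡ 15 (mod 20).
Verify: 15 mod 20 = 15, 15 mod 10 = 5, 15 mod 4 = 3.

x ≡ 15 (mod 20).


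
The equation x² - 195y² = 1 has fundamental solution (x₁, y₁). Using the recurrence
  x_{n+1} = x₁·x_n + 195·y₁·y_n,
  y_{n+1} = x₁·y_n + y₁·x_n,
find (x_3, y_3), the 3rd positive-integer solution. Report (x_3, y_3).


Step 1: Find the fundamental solution (x₁, y₁) of x² - 195y² = 1.
  Expand √195 as a continued fraction. a₀ = ⌊√195⌋ = 13; iterate m_{k+1} = d_k·a_k − m_k, d_{k+1} = (195 − m_{k+1}²)/d_k, a_{k+1} = ⌊(a₀ + m_{k+1})/d_{k+1}⌋ (starting m₀ = 0, d₀ = 1), with convergents p_k = a_k·p_{k-1} + p_{k-2}, q_k = a_k·q_{k-1} + q_{k-2} (p₋₁ = 1, q₋₁ = 0):
  k = 0: a₀ = 13; p₀/q₀ = 13/1; p₀² − 195·q₀² = 169 − 195 = -26.
  k = 1: m = 13, d = 26, a = ⌊(13 + 13)/26⌋ = 1; p/q = (1·13 + 1)/(1·1 + 0) = 14/1; p² − 195·q² = 196 − 195 = 1.
  The first convergent with p² − 195·q² = 1 gives the fundamental solution (x₁, y₁) = (14, 1).
Step 2: Apply the recurrence (x_{n+1}, y_{n+1}) = (x₁x_n + 195y₁y_n, x₁y_n + y₁x_n) repeatedly.
  From (x_1, y_1) = (14, 1): x_2 = 14·14 + 195·1·1 = 391; y_2 = 14·1 + 1·14 = 28.
  From (x_2, y_2) = (391, 28): x_3 = 14·391 + 195·1·28 = 10934; y_3 = 14·28 + 1·391 = 783.
Step 3: Verify x_3² - 195·y_3² = 119552356 - 119552355 = 1 (should be 1). ✓

(x_1, y_1) = (14, 1); (x_3, y_3) = (10934, 783).
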